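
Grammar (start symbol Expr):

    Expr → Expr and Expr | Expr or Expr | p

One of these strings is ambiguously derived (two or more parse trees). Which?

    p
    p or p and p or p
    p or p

p or p and p or p

p: 1 tree
p or p and p or p: 5 trees
p or p: 1 tree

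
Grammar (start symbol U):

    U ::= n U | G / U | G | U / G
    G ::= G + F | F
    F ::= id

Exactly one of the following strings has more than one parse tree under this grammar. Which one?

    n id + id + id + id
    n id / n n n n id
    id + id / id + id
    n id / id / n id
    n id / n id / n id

id + id / id + id

n id + id + id + id: 1 tree
n id / n n n n id: 1 tree
id + id / id + id: 2 trees
n id / id / n id: 1 tree
n id / n id / n id: 1 tree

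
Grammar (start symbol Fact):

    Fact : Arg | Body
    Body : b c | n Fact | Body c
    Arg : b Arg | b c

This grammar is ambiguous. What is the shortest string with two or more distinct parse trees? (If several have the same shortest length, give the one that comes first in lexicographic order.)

b c

length 2: b c has 2 parse trees

Two derivations of b c:
  Fact ⇒ Arg ⇒ b c
  Fact ⇒ Body ⇒ b c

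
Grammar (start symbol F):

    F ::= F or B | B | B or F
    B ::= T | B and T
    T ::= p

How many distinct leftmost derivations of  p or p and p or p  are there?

4

Parse trees for p or p and p or p:
  [F [F [F [B [T p]]] or [B [B [T p]] and [T p]]] or [B [T p]]]
  [F [F [B [T p]] or [F [B [B [T p]] and [T p]]]] or [B [T p]]]
  [F [B [T p]] or [F [F [B [B [T p]] and [T p]]] or [B [T p]]]]
  [F [B [T p]] or [F [B [B [T p]] and [T p]] or [F [B [T p]]]]]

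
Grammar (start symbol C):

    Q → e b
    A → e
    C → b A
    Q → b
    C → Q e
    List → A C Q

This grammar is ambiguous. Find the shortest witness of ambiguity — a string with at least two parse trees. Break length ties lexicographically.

length 2: b e has 2 parse trees

Two derivations of b e:
  C ⇒ b A ⇒ b e
  C ⇒ Q e ⇒ b e

b e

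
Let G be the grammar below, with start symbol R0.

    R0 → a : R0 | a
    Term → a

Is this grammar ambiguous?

(Term is unreachable from R0, so its rules don't affect L(R0).) Right-recursive list with a separator: after each atom, whether the separator follows determines the rule. One parse per string.

Unambiguous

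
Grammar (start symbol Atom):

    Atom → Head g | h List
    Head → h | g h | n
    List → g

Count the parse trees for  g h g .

Parse trees for g h g:
  [Atom [Head g h] g]

1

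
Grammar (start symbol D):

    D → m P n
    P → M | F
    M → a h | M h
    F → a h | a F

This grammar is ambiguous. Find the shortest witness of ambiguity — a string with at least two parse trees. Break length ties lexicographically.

m a h n

length 4: m a h n has 2 parse trees

Two derivations of m a h n:
  D ⇒ m P n ⇒ m M n ⇒ m a h n
  D ⇒ m P n ⇒ m F n ⇒ m a h n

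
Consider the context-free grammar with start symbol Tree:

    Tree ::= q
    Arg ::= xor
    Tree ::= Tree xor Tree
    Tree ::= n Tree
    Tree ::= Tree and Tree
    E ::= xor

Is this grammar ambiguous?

Ambiguous

Witness: n q and q

Derivation 1: Tree ⇒ n Tree ⇒ n Tree and Tree ⇒ n q and Tree ⇒ n q and q
Derivation 2: Tree ⇒ Tree and Tree ⇒ n Tree and Tree ⇒ n q and Tree ⇒ n q and q

Two distinct leftmost derivations for the same string.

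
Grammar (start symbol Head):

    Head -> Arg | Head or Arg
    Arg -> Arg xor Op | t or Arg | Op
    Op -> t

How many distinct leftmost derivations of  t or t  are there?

2

Parse trees for t or t:
  [Head [Arg t or [Arg [Op t]]]]
  [Head [Head [Arg [Op t]]] or [Arg [Op t]]]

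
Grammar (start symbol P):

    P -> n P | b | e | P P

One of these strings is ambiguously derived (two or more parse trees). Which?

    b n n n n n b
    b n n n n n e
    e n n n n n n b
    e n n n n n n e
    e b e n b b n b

b n n n n n b: 1 tree
b n n n n n e: 1 tree
e n n n n n n b: 1 tree
e n n n n n n e: 1 tree
e b e n b b n b: 66 trees

e b e n b b n b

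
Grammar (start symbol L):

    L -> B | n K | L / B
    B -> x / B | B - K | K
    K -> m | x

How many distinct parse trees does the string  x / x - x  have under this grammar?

Parse trees for x / x - x:
  [L [B x / [B [B [K x]] - [K x]]]]
  [L [B [B x / [B [K x]]] - [K x]]]
  [L [L [B [K x]]] / [B [B [K x]] - [K x]]]

3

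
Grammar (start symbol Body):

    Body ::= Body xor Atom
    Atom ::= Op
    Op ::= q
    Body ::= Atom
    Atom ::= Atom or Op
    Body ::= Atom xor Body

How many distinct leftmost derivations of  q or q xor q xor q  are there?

4

Parse trees for q or q xor q xor q:
  [Body [Body [Body [Atom [Atom [Op q]] or [Op q]]] xor [Atom [Op q]]] xor [Atom [Op q]]]
  [Body [Body [Atom [Atom [Op q]] or [Op q]] xor [Body [Atom [Op q]]]] xor [Atom [Op q]]]
  [Body [Atom [Atom [Op q]] or [Op q]] xor [Body [Body [Atom [Op q]]] xor [Atom [Op q]]]]
  [Body [Atom [Atom [Op q]] or [Op q]] xor [Body [Atom [Op q]] xor [Body [Atom [Op q]]]]]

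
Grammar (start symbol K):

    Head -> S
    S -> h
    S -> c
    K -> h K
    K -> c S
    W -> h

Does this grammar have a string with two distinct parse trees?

Unambiguous

Only K, S are reachable from K; ignoring the rest: Restricted to the reachable nonterminals, every rule has the form A → t or A → t B, and no two rules for the same A share a first terminal. The grammar encodes a DFA — one run per string.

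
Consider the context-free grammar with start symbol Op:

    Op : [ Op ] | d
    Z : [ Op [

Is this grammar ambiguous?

Only Op is reachable from Op; ignoring the rest: Each string is a nest of matched brackets around a single atom. An opening bracket forces the recursive rule; an atom forces the base rule.

Unambiguous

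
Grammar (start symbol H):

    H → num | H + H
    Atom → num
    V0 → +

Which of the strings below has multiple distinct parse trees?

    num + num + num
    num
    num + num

num + num + num: 2 trees
num: 1 tree
num + num: 1 tree

num + num + num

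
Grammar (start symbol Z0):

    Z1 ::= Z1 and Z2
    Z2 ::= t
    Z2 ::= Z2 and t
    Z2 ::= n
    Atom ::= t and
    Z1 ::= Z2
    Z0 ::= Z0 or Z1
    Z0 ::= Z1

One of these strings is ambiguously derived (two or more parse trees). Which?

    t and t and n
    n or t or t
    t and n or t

t and t and n: 2 trees
n or t or t: 1 tree
t and n or t: 1 tree

t and t and n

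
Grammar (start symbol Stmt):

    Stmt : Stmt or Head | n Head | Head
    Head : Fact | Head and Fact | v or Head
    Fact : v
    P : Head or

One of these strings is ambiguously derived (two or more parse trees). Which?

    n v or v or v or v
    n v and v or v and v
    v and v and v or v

n v or v or v or v: 8 trees
n v and v or v and v: 1 tree
v and v and v or v: 1 tree

n v or v or v or v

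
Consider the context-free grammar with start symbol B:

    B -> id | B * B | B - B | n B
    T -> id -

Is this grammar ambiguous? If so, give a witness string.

Witness: n id * id

Derivation 1: B ⇒ B * B ⇒ n B * B ⇒ n id * B ⇒ n id * id
Derivation 2: B ⇒ n B ⇒ n B * B ⇒ n id * B ⇒ n id * id

Two distinct leftmost derivations for the same string.

Ambiguous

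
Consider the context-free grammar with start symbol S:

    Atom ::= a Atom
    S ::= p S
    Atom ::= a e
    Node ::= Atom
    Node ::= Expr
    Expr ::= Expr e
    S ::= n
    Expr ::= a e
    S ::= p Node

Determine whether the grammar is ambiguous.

Ambiguous

Witness: p a e

Derivation 1: S ⇒ p Node ⇒ p Atom ⇒ p a e
Derivation 2: S ⇒ p Node ⇒ p Expr ⇒ p a e

Two distinct leftmost derivations for the same string.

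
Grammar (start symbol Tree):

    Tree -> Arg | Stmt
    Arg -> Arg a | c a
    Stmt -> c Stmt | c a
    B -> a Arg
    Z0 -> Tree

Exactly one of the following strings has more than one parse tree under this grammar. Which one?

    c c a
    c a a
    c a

c c a: 1 tree
c a a: 1 tree
c a: 2 trees

c a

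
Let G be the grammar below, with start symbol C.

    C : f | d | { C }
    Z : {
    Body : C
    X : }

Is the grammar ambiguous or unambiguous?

Unambiguous

(Z, Body, X are unreachable from C, so their rules don't affect L(C).) L(C) is { openⁿ atom closeⁿ : n ≥ 0 }. The bracket depth fixes n, and the derivation is forced at every step.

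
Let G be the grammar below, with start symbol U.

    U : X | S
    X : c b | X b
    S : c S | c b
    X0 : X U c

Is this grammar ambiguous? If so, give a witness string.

Witness: c b

Derivation 1: U ⇒ X ⇒ c b
Derivation 2: U ⇒ S ⇒ c b

Two distinct leftmost derivations for the same string.

Ambiguous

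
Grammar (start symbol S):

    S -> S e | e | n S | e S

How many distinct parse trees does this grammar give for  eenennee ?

Parse trees for eenennee:
  [S [S e [S e [S n [S e [S n [S n [S e]]]]]]] e]
  [S e [S [S e [S n [S e [S n [S n [S e]]]]]] e]]
  [S e [S e [S [S n [S e [S n [S n [S e]]]]] e]]]
  [S e [S e [S n [S [S e [S n [S n [S e]]]] e]]]]
  [S e [S e [S n [S e [S [S n [S n [S e]]] e]]]]]
  [S e [S e [S n [S e [S n [S [S n [S e]] e]]]]]]
  [S e [S e [S n [S e [S n [S n [S [S e] e]]]]]]]
  [S e [S e [S n [S e [S n [S n [S e [S e]]]]]]]]

8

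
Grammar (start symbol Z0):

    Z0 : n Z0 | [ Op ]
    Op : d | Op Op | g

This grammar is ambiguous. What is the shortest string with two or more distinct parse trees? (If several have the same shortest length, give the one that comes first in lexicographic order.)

[ d d d ]

length 3: no string has ≥2 trees
length 4: no string has ≥2 trees
length 5: [ d d d ] has 2 parse trees

Two derivations of [ d d d ]:
  Z0 ⇒ [ Op ] ⇒ [ Op Op ] ⇒ [ d Op ] ⇒ [ d Op Op ] ⇒ [ d d Op ] ⇒ [ d d d ]
  Z0 ⇒ [ Op ] ⇒ [ Op Op ] ⇒ [ Op Op Op ] ⇒ [ d Op Op ] ⇒ [ d d Op ] ⇒ [ d d d ]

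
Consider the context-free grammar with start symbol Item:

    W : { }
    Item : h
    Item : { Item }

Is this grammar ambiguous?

Only Item is reachable from Item; ignoring the rest: Each string is a nest of matched brackets around a single atom. An opening bracket forces the recursive rule; an atom forces the base rule.

Unambiguous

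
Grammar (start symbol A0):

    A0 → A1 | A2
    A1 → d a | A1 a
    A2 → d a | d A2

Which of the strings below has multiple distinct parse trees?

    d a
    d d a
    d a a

d a

d a: 2 trees
d d a: 1 tree
d a a: 1 tree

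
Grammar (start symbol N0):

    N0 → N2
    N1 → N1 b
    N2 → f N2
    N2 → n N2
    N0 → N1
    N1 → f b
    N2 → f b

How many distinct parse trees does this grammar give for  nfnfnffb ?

Parse trees for nfnfnffb:
  [N0 [N2 n [N2 f [N2 n [N2 f [N2 n [N2 f [N2 f b]]]]]]]]

1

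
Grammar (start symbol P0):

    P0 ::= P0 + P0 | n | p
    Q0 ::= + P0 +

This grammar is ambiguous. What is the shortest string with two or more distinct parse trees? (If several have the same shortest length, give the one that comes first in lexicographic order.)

length 1: no string has ≥2 trees
length 3: no string has ≥2 trees
length 5: n + n + n has 2 parse trees

Two derivations of n + n + n:
  P0 ⇒ P0 + P0 ⇒ P0 + P0 + P0 ⇒ n + P0 + P0 ⇒ n + n + P0 ⇒ n + n + n
  P0 ⇒ P0 + P0 ⇒ n + P0 ⇒ n + P0 + P0 ⇒ n + n + P0 ⇒ n + n + n

n + n + n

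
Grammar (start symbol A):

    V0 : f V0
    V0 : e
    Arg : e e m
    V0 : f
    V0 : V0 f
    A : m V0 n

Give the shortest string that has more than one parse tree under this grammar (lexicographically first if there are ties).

length 3: no string has ≥2 trees
length 4: m f f n has 2 parse trees

Two derivations of m f f n:
  A ⇒ m V0 n ⇒ m f V0 n ⇒ m f f n
  A ⇒ m V0 n ⇒ m V0 f n ⇒ m f f n

m f f n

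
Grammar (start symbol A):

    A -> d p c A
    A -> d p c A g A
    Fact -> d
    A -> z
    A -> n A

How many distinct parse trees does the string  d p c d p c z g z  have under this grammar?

Parse trees for d p c d p c z g z:
  [A d p c [A d p c [A z] g [A z]]]
  [A d p c [A d p c [A z]] g [A z]]

2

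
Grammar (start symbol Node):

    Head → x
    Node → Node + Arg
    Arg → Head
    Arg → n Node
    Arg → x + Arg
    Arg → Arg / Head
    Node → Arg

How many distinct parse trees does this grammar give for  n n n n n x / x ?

Parse trees for n n n n n x / x:
  [Node [Arg n [Node [Arg n [Node [Arg n [Node [Arg n [Node [Arg n [Node [Arg [Arg [Head x]] / [Head x]]]]]]]]]]]]]
  [Node [Arg n [Node [Arg n [Node [Arg n [Node [Arg n [Node [Arg [Arg n [Node [Arg [Head x]]]] / [Head x]]]]]]]]]]]
  [Node [Arg n [Node [Arg n [Node [Arg n [Node [Arg [Arg n [Node [Arg n [Node [Arg [Head x]]]]]] / [Head x]]]]]]]]]
  [Node [Arg n [Node [Arg n [Node [Arg [Arg n [Node [Arg n [Node [Arg n [Node [Arg [Head x]]]]]]]] / [Head x]]]]]]]
  [Node [Arg n [Node [Arg [Arg n [Node [Arg n [Node [Arg n [Node [Arg n [Node [Arg [Head x]]]]]]]]]] / [Head x]]]]]
  [Node [Arg [Arg n [Node [Arg n [Node [Arg n [Node [Arg n [Node [Arg n [Node [Arg [Head x]]]]]]]]]]]] / [Head x]]]

6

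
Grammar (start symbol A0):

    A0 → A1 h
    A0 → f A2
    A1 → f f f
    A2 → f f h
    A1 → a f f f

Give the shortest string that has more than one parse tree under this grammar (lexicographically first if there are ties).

length 4: f f f h has 2 parse trees

Two derivations of f f f h:
  A0 ⇒ A1 h ⇒ f f f h
  A0 ⇒ f A2 ⇒ f f f h

f f f h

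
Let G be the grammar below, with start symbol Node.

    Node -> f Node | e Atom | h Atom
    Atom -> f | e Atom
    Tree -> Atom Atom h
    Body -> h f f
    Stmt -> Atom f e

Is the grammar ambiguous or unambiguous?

Only Node, Atom are reachable from Node; ignoring the rest: Each reachable nonterminal has at most one production per leading terminal, and all productions are right-linear; the derivation is determined token-by-token.

Unambiguous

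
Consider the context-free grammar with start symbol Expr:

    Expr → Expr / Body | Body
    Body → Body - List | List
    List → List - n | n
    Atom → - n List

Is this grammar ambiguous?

Ambiguous

Witness: n - n

Derivation 1: Expr ⇒ Body ⇒ Body - List ⇒ List - List ⇒ n - List ⇒ n - n
Derivation 2: Expr ⇒ Body ⇒ List ⇒ List - n ⇒ n - n

Two distinct leftmost derivations for the same string.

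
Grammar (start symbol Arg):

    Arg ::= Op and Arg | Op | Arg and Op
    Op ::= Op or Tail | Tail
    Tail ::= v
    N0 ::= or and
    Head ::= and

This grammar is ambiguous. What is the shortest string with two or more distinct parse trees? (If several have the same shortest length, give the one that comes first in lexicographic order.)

v and v

length 1: no string has ≥2 trees
length 3: v and v has 2 parse trees

Two derivations of v and v:
  Arg ⇒ Op and Arg ⇒ Tail and Arg ⇒ v and Arg ⇒ v and Op ⇒ v and Tail ⇒ v and v
  Arg ⇒ Arg and Op ⇒ Op and Op ⇒ Tail and Op ⇒ v and Op ⇒ v and Tail ⇒ v and v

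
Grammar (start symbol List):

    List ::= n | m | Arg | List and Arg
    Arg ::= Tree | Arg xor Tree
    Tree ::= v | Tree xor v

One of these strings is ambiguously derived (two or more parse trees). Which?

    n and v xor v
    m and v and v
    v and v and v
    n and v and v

n and v xor v

n and v xor v: 2 trees
m and v and v: 1 tree
v and v and v: 1 tree
n and v and v: 1 tree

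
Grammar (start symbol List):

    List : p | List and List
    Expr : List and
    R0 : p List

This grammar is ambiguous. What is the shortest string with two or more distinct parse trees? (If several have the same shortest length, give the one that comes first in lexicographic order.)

p and p and p

length 1: no string has ≥2 trees
length 3: no string has ≥2 trees
length 5: p and p and p has 2 parse trees

Two derivations of p and p and p:
  List ⇒ List and List ⇒ p and List ⇒ p and List and List ⇒ p and p and List ⇒ p and p and p
  List ⇒ List and List ⇒ List and List and List ⇒ p and List and List ⇒ p and p and List ⇒ p and p and p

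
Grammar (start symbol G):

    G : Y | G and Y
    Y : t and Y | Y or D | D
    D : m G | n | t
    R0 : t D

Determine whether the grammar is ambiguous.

Ambiguous

Witness: t and n

Derivation 1: G ⇒ Y ⇒ t and Y ⇒ t and D ⇒ t and n
Derivation 2: G ⇒ G and Y ⇒ Y and Y ⇒ D and Y ⇒ t and Y ⇒ t and D ⇒ t and n

Two distinct leftmost derivations for the same string.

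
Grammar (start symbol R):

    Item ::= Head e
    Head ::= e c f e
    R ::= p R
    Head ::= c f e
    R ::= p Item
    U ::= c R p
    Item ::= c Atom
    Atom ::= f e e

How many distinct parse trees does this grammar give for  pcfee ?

2

Parse trees for pcfee:
  [R p [Item [Head c f e] e]]
  [R p [Item c [Atom f e e]]]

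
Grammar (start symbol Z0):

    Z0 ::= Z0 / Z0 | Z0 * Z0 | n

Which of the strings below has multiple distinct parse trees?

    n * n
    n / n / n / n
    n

n * n: 1 tree
n / n / n / n: 5 trees
n: 1 tree

n / n / n / n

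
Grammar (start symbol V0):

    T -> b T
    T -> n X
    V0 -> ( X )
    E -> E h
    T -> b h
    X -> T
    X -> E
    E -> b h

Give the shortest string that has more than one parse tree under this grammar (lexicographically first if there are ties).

( b h )

length 4: ( b h ) has 2 parse trees

Two derivations of ( b h ):
  V0 ⇒ ( X ) ⇒ ( T ) ⇒ ( b h )
  V0 ⇒ ( X ) ⇒ ( E ) ⇒ ( b h )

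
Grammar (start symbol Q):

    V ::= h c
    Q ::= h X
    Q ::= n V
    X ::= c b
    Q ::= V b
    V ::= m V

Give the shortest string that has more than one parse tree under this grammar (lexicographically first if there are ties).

h c b

length 3: h c b has 2 parse trees

Two derivations of h c b:
  Q ⇒ h X ⇒ h c b
  Q ⇒ V b ⇒ h c b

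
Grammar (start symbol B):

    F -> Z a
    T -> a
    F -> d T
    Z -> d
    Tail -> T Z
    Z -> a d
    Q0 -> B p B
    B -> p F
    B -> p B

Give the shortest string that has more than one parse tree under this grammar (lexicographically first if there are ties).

p d a

length 3: p d a has 2 parse trees

Two derivations of p d a:
  B ⇒ p F ⇒ p Z a ⇒ p d a
  B ⇒ p F ⇒ p d T ⇒ p d a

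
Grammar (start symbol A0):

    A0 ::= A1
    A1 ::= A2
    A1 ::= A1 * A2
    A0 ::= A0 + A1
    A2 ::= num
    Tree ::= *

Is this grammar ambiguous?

(Tree is unreachable from A0, so its rules don't affect L(A0).) A0 → A0 + A1 | A1  ;  A1 → A1 * A2 | A2  — a left-associative chain with A2 at the bottom. Each string factors uniquely by precedence.

Unambiguous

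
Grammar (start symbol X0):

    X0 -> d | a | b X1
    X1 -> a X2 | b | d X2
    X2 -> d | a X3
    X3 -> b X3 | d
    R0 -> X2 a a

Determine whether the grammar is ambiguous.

Only X0, X1, X2, X3 are reachable from X0; ignoring the rest: The reachable rules are right-linear with at most one rule per (nonterminal, next-terminal) pair. Each input token forces the next rule, so parsing is deterministic.

Unambiguous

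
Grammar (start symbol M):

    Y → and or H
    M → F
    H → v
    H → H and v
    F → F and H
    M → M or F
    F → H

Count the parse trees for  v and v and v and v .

Parse trees for v and v and v and v:
  [M [F [F [H v]] and [H [H [H v] and v] and v]]]
  [M [F [F [F [H v]] and [H v]] and [H [H v] and v]]]
  [M [F [F [H [H v] and v]] and [H [H v] and v]]]
  [M [F [F [F [H v]] and [H [H v] and v]] and [H v]]]
  [M [F [F [F [F [H v]] and [H v]] and [H v]] and [H v]]]
  [M [F [F [F [H [H v] and v]] and [H v]] and [H v]]]
  [M [F [F [H [H [H v] and v] and v]] and [H v]]]
  [M [F [H [H [H [H v] and v] and v] and v]]]

8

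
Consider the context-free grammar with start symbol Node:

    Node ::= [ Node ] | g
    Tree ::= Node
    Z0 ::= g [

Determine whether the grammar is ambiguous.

(Tree, Z0 are unreachable from Node, so their rules don't affect L(Node).) Each string is a nest of matched brackets around a single atom. An opening bracket forces the recursive rule; an atom forces the base rule.

Unambiguous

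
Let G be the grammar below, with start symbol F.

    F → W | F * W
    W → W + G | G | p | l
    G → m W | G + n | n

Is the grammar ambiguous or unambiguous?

Witness: n + n

Derivation 1: F ⇒ W ⇒ W + G ⇒ G + G ⇒ n + G ⇒ n + n
Derivation 2: F ⇒ W ⇒ G ⇒ G + n ⇒ n + n

Two distinct leftmost derivations for the same string.

Ambiguous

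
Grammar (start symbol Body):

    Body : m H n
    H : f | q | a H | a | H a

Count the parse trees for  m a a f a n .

Parse trees for m a a f a n:
  [Body m [H a [H a [H [H f] a]]] n]
  [Body m [H a [H [H a [H f]] a]] n]
  [Body m [H [H a [H a [H f]]] a] n]

3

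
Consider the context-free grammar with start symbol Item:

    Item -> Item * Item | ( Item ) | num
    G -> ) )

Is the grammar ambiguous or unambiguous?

Witness: num * num * num

Derivation 1: Item ⇒ Item * Item ⇒ Item * Item * Item ⇒ num * Item * Item ⇒ num * num * Item ⇒ num * num * num
Derivation 2: Item ⇒ Item * Item ⇒ num * Item ⇒ num * Item * Item ⇒ num * num * Item ⇒ num * num * num

Two distinct leftmost derivations for the same string.

Ambiguous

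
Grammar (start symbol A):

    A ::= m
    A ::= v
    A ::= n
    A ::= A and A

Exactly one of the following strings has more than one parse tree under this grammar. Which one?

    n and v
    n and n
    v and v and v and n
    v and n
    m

v and v and v and n

n and v: 1 tree
n and n: 1 tree
v and v and v and n: 5 trees
v and n: 1 tree
m: 1 tree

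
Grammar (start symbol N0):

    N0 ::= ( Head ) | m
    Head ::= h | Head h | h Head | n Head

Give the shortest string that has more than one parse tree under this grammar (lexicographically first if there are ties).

( h h )

length 1: no string has ≥2 trees
length 3: no string has ≥2 trees
length 4: ( h h ) has 2 parse trees

Two derivations of ( h h ):
  N0 ⇒ ( Head ) ⇒ ( Head h ) ⇒ ( h h )
  N0 ⇒ ( Head ) ⇒ ( h Head ) ⇒ ( h h )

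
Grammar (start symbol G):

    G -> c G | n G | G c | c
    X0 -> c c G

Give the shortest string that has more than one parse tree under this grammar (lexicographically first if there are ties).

c c

length 1: no string has ≥2 trees
length 2: c c has 2 parse trees

Two derivations of c c:
  G ⇒ c G ⇒ c c
  G ⇒ G c ⇒ c c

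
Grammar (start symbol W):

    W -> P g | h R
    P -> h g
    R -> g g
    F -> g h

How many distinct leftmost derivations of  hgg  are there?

2

Parse trees for hgg:
  [W [P h g] g]
  [W h [R g g]]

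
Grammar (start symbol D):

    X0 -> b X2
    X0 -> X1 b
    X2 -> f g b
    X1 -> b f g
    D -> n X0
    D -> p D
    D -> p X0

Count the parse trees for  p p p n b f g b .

2

Parse trees for p p p n b f g b:
  [D p [D p [D p [D n [X0 b [X2 f g b]]]]]]
  [D p [D p [D p [D n [X0 [X1 b f g] b]]]]]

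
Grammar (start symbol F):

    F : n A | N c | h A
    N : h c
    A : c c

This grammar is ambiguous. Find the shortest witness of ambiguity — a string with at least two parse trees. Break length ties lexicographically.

h c c

length 3: h c c has 2 parse trees

Two derivations of h c c:
  F ⇒ N c ⇒ h c c
  F ⇒ h A ⇒ h c c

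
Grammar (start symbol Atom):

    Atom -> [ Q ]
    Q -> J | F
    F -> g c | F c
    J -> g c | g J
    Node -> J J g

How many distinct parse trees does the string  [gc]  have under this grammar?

Parse trees for [gc]:
  [Atom [ [Q [J g c]] ]]
  [Atom [ [Q [F g c]] ]]

2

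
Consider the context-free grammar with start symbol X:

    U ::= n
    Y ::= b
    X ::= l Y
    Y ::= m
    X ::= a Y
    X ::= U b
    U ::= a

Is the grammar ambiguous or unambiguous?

Ambiguous

Witness: a b

Derivation 1: X ⇒ a Y ⇒ a b
Derivation 2: X ⇒ U b ⇒ a b

Two distinct leftmost derivations for the same string.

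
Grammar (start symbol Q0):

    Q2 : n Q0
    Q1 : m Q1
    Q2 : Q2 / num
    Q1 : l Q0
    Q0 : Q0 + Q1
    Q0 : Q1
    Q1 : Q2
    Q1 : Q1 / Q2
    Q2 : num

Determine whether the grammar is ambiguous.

Witness: num / num

Derivation 1: Q0 ⇒ Q1 ⇒ Q2 ⇒ Q2 / num ⇒ num / num
Derivation 2: Q0 ⇒ Q1 ⇒ Q1 / Q2 ⇒ Q2 / Q2 ⇒ num / Q2 ⇒ num / num

Two distinct leftmost derivations for the same string.

Ambiguous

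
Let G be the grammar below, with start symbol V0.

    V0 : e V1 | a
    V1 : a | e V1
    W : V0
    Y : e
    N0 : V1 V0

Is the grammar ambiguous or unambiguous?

Unambiguous

Only V0, V1 are reachable from V0; ignoring the rest: Restricted to the reachable nonterminals, every rule has the form A → t or A → t B, and no two rules for the same A share a first terminal. The grammar encodes a DFA — one run per string.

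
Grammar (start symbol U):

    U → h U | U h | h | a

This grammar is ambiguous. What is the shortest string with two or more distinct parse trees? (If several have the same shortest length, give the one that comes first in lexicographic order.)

h h

length 1: no string has ≥2 trees
length 2: h h has 2 parse trees

Two derivations of h h:
  U ⇒ h U ⇒ h h
  U ⇒ U h ⇒ h h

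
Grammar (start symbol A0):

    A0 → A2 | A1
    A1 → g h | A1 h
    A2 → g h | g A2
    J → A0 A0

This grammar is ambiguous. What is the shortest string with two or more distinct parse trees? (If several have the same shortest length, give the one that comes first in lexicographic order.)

length 2: g h has 2 parse trees

Two derivations of g h:
  A0 ⇒ A2 ⇒ g h
  A0 ⇒ A1 ⇒ g h

g h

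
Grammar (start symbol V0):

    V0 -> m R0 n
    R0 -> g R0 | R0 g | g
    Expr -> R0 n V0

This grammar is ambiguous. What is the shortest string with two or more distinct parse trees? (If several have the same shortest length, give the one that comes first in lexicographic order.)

m g g n

length 3: no string has ≥2 trees
length 4: m g g n has 2 parse trees

Two derivations of m g g n:
  V0 ⇒ m R0 n ⇒ m g R0 n ⇒ m g g n
  V0 ⇒ m R0 n ⇒ m R0 g n ⇒ m g g n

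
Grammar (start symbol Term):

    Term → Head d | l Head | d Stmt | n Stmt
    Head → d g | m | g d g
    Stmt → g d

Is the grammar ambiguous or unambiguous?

Ambiguous

Witness: d g d

Derivation 1: Term ⇒ Head d ⇒ d g d
Derivation 2: Term ⇒ d Stmt ⇒ d g d

Two distinct leftmost derivations for the same string.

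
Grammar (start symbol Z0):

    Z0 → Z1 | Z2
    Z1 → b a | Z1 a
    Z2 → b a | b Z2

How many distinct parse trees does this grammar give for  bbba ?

1

Parse trees for bbba:
  [Z0 [Z2 b [Z2 b [Z2 b a]]]]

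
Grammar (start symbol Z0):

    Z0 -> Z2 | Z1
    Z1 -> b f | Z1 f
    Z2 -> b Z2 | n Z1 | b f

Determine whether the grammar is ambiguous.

Ambiguous

Witness: b f

Derivation 1: Z0 ⇒ Z2 ⇒ b f
Derivation 2: Z0 ⇒ Z1 ⇒ b f

Two distinct leftmost derivations for the same string.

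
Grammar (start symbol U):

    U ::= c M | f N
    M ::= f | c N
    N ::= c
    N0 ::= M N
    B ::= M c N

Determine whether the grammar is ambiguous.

Unambiguous

Only U, M, N are reachable from U; ignoring the rest: Each reachable nonterminal has at most one production per leading terminal, and all productions are right-linear; the derivation is determined token-by-token.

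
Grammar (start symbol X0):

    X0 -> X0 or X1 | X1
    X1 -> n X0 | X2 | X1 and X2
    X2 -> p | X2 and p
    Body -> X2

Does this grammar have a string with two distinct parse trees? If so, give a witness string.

Witness: p and p

Derivation 1: X0 ⇒ X1 ⇒ X2 ⇒ X2 and p ⇒ p and p
Derivation 2: X0 ⇒ X1 ⇒ X1 and X2 ⇒ X2 and X2 ⇒ p and X2 ⇒ p and p

Two distinct leftmost derivations for the same string.

Ambiguous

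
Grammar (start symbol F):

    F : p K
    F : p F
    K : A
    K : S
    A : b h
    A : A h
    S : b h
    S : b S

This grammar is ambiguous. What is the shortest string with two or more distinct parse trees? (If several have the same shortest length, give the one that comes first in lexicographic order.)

p b h

length 3: p b h has 2 parse trees

Two derivations of p b h:
  F ⇒ p K ⇒ p A ⇒ p b h
  F ⇒ p K ⇒ p S ⇒ p b h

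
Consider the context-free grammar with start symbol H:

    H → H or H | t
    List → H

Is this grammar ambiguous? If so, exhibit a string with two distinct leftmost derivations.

Ambiguous

Witness: t or t or t

Derivation 1: H ⇒ H or H ⇒ H or H or H ⇒ t or H or H ⇒ t or t or H ⇒ t or t or t
Derivation 2: H ⇒ H or H ⇒ t or H ⇒ t or H or H ⇒ t or t or H ⇒ t or t or t

Two distinct leftmost derivations for the same string.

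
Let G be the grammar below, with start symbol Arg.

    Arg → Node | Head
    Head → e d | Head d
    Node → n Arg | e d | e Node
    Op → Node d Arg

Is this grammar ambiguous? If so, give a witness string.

Ambiguous

Witness: e d

Derivation 1: Arg ⇒ Node ⇒ e d
Derivation 2: Arg ⇒ Head ⇒ e d

Two distinct leftmost derivations for the same string.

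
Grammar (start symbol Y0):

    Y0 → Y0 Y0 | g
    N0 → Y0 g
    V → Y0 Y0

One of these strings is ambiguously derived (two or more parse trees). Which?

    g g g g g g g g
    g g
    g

g g g g g g g g: 429 trees
g g: 1 tree
g: 1 tree

g g g g g g g g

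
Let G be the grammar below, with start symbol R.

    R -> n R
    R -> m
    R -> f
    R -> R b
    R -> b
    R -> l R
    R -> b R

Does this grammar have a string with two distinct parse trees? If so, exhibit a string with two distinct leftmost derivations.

Ambiguous

Witness: b b

Derivation 1: R ⇒ R b ⇒ b b
Derivation 2: R ⇒ b R ⇒ b b

Two distinct leftmost derivations for the same string.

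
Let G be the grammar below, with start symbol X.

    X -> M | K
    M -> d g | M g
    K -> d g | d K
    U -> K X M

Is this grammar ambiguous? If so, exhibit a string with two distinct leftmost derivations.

Witness: d g

Derivation 1: X ⇒ M ⇒ d g
Derivation 2: X ⇒ K ⇒ d g

Two distinct leftmost derivations for the same string.

Ambiguous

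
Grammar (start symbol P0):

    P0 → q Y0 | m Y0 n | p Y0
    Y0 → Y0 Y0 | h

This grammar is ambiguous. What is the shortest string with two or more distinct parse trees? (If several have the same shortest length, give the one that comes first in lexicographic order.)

length 2: no string has ≥2 trees
length 3: no string has ≥2 trees
length 4: p h h h has 2 parse trees

Two derivations of p h h h:
  P0 ⇒ p Y0 ⇒ p Y0 Y0 ⇒ p Y0 Y0 Y0 ⇒ p h Y0 Y0 ⇒ p h h Y0 ⇒ p h h h
  P0 ⇒ p Y0 ⇒ p Y0 Y0 ⇒ p h Y0 ⇒ p h Y0 Y0 ⇒ p h h Y0 ⇒ p h h h

p h h h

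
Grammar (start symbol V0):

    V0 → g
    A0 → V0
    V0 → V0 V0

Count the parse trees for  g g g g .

Parse trees for g g g g:
  [V0 [V0 g] [V0 [V0 g] [V0 [V0 g] [V0 g]]]]
  [V0 [V0 g] [V0 [V0 [V0 g] [V0 g]] [V0 g]]]
  [V0 [V0 [V0 g] [V0 g]] [V0 [V0 g] [V0 g]]]
  [V0 [V0 [V0 g] [V0 [V0 g] [V0 g]]] [V0 g]]
  [V0 [V0 [V0 [V0 g] [V0 g]] [V0 g]] [V0 g]]

5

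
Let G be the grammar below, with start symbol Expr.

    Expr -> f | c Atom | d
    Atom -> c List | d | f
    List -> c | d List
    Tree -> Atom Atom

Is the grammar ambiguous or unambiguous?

(Tree is unreachable from Expr, so its rules don't affect L(Expr).) The reachable rules are right-linear with at most one rule per (nonterminal, next-terminal) pair. Each input token forces the next rule, so parsing is deterministic.

Unambiguous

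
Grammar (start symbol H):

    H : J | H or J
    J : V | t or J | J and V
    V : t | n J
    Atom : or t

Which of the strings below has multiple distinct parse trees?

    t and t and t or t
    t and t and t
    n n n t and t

t and t and t or t: 1 tree
t and t and t: 1 tree
n n n t and t: 4 trees

n n n t and t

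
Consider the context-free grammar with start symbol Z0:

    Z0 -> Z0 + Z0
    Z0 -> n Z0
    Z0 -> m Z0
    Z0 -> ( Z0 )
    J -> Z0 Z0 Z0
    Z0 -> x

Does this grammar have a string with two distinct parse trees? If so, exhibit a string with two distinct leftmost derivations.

Ambiguous

Witness: m x + x

Derivation 1: Z0 ⇒ Z0 + Z0 ⇒ m Z0 + Z0 ⇒ m x + Z0 ⇒ m x + x
Derivation 2: Z0 ⇒ m Z0 ⇒ m Z0 + Z0 ⇒ m x + Z0 ⇒ m x + x

Two distinct leftmost derivations for the same string.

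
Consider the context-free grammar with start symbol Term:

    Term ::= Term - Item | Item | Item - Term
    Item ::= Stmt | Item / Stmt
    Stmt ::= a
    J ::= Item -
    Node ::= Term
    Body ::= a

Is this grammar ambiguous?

Ambiguous

Witness: a - a

Derivation 1: Term ⇒ Term - Item ⇒ Item - Item ⇒ Stmt - Item ⇒ a - Item ⇒ a - Stmt ⇒ a - a
Derivation 2: Term ⇒ Item - Term ⇒ Stmt - Term ⇒ a - Term ⇒ a - Item ⇒ a - Stmt ⇒ a - a

Two distinct leftmost derivations for the same string.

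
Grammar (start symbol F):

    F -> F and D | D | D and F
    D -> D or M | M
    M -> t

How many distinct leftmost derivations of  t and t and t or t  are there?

4

Parse trees for t and t and t or t:
  [F [F [F [D [M t]]] and [D [M t]]] and [D [D [M t]] or [M t]]]
  [F [F [D [M t]] and [F [D [M t]]]] and [D [D [M t]] or [M t]]]
  [F [D [M t]] and [F [F [D [M t]]] and [D [D [M t]] or [M t]]]]
  [F [D [M t]] and [F [D [M t]] and [F [D [D [M t]] or [M t]]]]]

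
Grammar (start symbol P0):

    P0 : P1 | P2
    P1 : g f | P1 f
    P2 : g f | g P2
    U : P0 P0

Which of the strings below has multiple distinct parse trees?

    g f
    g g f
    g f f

g f: 2 trees
g g f: 1 tree
g f f: 1 tree

g f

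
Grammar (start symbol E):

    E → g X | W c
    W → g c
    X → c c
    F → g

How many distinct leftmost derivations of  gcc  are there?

Parse trees for gcc:
  [E g [X c c]]
  [E [W g c] c]

2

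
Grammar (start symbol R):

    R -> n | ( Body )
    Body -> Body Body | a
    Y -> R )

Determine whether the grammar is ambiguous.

Witness: ( a a a )

Derivation 1: R ⇒ ( Body ) ⇒ ( Body Body ) ⇒ ( Body Body Body ) ⇒ ( a Body Body ) ⇒ ( a a Body ) ⇒ ( a a a )
Derivation 2: R ⇒ ( Body ) ⇒ ( Body Body ) ⇒ ( a Body ) ⇒ ( a Body Body ) ⇒ ( a a Body ) ⇒ ( a a a )

Two distinct leftmost derivations for the same string.

Ambiguous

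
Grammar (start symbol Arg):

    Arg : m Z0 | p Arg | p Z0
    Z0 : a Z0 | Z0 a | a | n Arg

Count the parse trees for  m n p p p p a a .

3

Parse trees for m n p p p p a a:
  [Arg m [Z0 [Z0 n [Arg p [Arg p [Arg p [Arg p [Z0 a]]]]]] a]]
  [Arg m [Z0 n [Arg p [Arg p [Arg p [Arg p [Z0 a [Z0 a]]]]]]]]
  [Arg m [Z0 n [Arg p [Arg p [Arg p [Arg p [Z0 [Z0 a] a]]]]]]]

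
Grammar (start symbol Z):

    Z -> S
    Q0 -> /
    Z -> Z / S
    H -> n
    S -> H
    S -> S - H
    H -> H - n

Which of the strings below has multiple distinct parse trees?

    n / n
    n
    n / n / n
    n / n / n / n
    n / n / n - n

n / n / n - n

n / n: 1 tree
n: 1 tree
n / n / n: 1 tree
n / n / n / n: 1 tree
n / n / n - n: 2 trees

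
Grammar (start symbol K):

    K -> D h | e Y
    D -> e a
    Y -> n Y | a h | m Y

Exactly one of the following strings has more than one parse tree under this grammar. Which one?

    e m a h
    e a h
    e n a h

e a h

e m a h: 1 tree
e a h: 2 trees
e n a h: 1 tree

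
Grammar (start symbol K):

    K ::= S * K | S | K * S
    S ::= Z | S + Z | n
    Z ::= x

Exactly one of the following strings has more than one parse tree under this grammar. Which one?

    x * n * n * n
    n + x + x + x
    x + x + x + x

x * n * n * n: 8 trees
n + x + x + x: 1 tree
x + x + x + x: 1 tree

x * n * n * n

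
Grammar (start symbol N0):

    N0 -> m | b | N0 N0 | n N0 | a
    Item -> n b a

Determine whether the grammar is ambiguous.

Witness: a a a

Derivation 1: N0 ⇒ N0 N0 ⇒ N0 N0 N0 ⇒ a N0 N0 ⇒ a a N0 ⇒ a a a
Derivation 2: N0 ⇒ N0 N0 ⇒ a N0 ⇒ a N0 N0 ⇒ a a N0 ⇒ a a a

Two distinct leftmost derivations for the same string.

Ambiguous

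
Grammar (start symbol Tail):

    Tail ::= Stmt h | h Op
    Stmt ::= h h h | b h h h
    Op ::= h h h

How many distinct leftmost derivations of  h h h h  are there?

2

Parse trees for h h h h:
  [Tail [Stmt h h h] h]
  [Tail h [Op h h h]]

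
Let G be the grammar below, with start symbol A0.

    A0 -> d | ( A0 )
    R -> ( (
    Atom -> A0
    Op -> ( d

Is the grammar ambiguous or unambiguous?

Unambiguous

(R, Atom, Op are unreachable from A0, so their rules don't affect L(A0).) L(A0) is { openⁿ atom closeⁿ : n ≥ 0 }. The bracket depth fixes n, and the derivation is forced at every step.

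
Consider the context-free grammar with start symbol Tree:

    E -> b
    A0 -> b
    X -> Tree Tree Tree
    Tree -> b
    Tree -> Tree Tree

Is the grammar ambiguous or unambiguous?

Witness: b b b

Derivation 1: Tree ⇒ Tree Tree ⇒ b Tree ⇒ b Tree Tree ⇒ b b Tree ⇒ b b b
Derivation 2: Tree ⇒ Tree Tree ⇒ Tree Tree Tree ⇒ b Tree Tree ⇒ b b Tree ⇒ b b b

Two distinct leftmost derivations for the same string.

Ambiguous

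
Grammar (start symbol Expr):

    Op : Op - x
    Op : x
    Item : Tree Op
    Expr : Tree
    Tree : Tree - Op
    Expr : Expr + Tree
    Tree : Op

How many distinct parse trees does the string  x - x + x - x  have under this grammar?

4

Parse trees for x - x + x - x:
  [Expr [Expr [Tree [Tree [Op x]] - [Op x]]] + [Tree [Tree [Op x]] - [Op x]]]
  [Expr [Expr [Tree [Tree [Op x]] - [Op x]]] + [Tree [Op [Op x] - x]]]
  [Expr [Expr [Tree [Op [Op x] - x]]] + [Tree [Tree [Op x]] - [Op x]]]
  [Expr [Expr [Tree [Op [Op x] - x]]] + [Tree [Op [Op x] - x]]]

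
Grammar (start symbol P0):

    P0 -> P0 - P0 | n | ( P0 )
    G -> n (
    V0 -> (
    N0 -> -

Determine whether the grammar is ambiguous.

Witness: n - n - n

Derivation 1: P0 ⇒ P0 - P0 ⇒ P0 - P0 - P0 ⇒ n - P0 - P0 ⇒ n - n - P0 ⇒ n - n - n
Derivation 2: P0 ⇒ P0 - P0 ⇒ n - P0 ⇒ n - P0 - P0 ⇒ n - n - P0 ⇒ n - n - n

Two distinct leftmost derivations for the same string.

Ambiguous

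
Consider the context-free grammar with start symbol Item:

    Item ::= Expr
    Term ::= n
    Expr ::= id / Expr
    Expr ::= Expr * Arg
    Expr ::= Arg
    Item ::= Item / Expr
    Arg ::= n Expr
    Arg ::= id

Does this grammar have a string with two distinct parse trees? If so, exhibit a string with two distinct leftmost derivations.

Witness: id / id

Derivation 1: Item ⇒ Expr ⇒ id / Expr ⇒ id / Arg ⇒ id / id
Derivation 2: Item ⇒ Item / Expr ⇒ Expr / Expr ⇒ Arg / Expr ⇒ id / Expr ⇒ id / Arg ⇒ id / id

Two distinct leftmost derivations for the same string.

Ambiguous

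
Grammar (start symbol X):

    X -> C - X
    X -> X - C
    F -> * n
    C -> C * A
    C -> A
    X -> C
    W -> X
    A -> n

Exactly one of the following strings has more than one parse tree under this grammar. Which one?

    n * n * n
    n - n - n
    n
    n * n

n - n - n

n * n * n: 1 tree
n - n - n: 4 trees
n: 1 tree
n * n: 1 tree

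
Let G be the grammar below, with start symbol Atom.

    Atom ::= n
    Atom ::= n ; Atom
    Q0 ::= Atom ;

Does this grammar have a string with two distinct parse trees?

Unambiguous

Only Atom is reachable from Atom; ignoring the rest: The reachable grammar is A → atom sep A | atom. Each atom is followed by either the separator (recurse) or end-of-string (stop) — no choice point.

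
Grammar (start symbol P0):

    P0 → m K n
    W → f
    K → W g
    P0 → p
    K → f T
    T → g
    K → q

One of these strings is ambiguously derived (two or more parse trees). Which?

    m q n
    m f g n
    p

m f g n

m q n: 1 tree
m f g n: 2 trees
p: 1 tree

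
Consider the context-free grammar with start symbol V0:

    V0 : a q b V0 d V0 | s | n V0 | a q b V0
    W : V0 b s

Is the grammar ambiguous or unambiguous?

Witness: a q b a q b s d s

Derivation 1: V0 ⇒ a q b V0 d V0 ⇒ a q b a q b V0 d V0 ⇒ a q b a q b s d V0 ⇒ a q b a q b s d s
Derivation 2: V0 ⇒ a q b V0 ⇒ a q b a q b V0 d V0 ⇒ a q b a q b s d V0 ⇒ a q b a q b s d s

Two distinct leftmost derivations for the same string.

Ambiguous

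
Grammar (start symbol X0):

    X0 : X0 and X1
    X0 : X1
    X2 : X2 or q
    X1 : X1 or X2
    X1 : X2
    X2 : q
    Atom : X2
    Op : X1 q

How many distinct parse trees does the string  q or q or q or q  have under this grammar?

8

Parse trees for q or q or q or q:
  [X0 [X1 [X1 [X2 q]] or [X2 [X2 [X2 q] or q] or q]]]
  [X0 [X1 [X1 [X1 [X2 q]] or [X2 q]] or [X2 [X2 q] or q]]]
  [X0 [X1 [X1 [X2 [X2 q] or q]] or [X2 [X2 q] or q]]]
  [X0 [X1 [X1 [X1 [X2 q]] or [X2 [X2 q] or q]] or [X2 q]]]
  [X0 [X1 [X1 [X1 [X1 [X2 q]] or [X2 q]] or [X2 q]] or [X2 q]]]
  [X0 [X1 [X1 [X1 [X2 [X2 q] or q]] or [X2 q]] or [X2 q]]]
  [X0 [X1 [X1 [X2 [X2 [X2 q] or q] or q]] or [X2 q]]]
  [X0 [X1 [X2 [X2 [X2 [X2 q] or q] or q] or q]]]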